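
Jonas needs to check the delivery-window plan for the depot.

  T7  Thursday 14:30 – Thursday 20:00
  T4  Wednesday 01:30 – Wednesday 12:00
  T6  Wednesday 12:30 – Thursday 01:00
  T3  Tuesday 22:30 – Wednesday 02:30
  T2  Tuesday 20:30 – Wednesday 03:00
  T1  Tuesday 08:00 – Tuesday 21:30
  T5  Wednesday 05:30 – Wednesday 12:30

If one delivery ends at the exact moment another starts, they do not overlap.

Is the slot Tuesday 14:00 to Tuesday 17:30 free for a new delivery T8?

T1: starts Tuesday 08:00 before T8 ends Tuesday 17:30, and ends Tuesday 21:30 after T8 starts Tuesday 14:00 → overlap.
T2: starts Tuesday 20:30 at or after T8 ends Tuesday 17:30 → clear.
T3: starts Tuesday 22:30 at or after T8 ends Tuesday 17:30 → clear.
T4: starts Wednesday 01:30 at or after T8 ends Tuesday 17:30 → clear.
T5: starts Wednesday 05:30 at or after T8 ends Tuesday 17:30 → clear.
T6: starts Wednesday 12:30 at or after T8 ends Tuesday 17:30 → clear.
T7: starts Thursday 14:30 at or after T8 ends Tuesday 17:30 → clear.
T8 overlaps T1.

No — it overlaps T1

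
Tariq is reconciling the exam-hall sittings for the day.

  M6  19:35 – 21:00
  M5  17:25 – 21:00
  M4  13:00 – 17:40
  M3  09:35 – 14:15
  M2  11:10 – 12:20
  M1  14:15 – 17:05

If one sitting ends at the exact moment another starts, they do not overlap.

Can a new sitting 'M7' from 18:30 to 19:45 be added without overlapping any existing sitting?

No — it overlaps M5, M6

M3: ends 14:15 at or before M7 starts 18:30 → clear.
M2: ends 12:20 at or before M7 starts 18:30 → clear.
M4: ends 17:40 at or before M7 starts 18:30 → clear.
M1: ends 17:05 at or before M7 starts 18:30 → clear.
M5: starts 17:25 before M7 ends 19:45, and ends 21:00 after M7 starts 18:30 → overlap.
M6: starts 19:35 before M7 ends 19:45, and ends 21:00 after M7 starts 18:30 → overlap.
M7 overlaps M5, M6.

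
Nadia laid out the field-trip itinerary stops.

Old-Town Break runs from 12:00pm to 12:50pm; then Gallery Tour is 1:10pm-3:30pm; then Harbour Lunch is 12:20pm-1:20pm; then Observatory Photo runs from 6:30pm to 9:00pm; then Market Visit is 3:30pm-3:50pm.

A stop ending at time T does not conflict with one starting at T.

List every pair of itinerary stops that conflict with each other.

Gallery Tour & Harbour Lunch, Harbour Lunch & Old-Town Break

Two intervals overlap when each starts before the other ends.
Sorted by start: Old-Town Break, Harbour Lunch, Gallery Tour, Market Visit, Observatory Photo.
Harbour Lunch starts before Old-Town Break ends → Old-Town Break and Harbour Lunch overlap.
Gallery Tour starts after Old-Town Break ends; Old-Town Break is clear from here.
Gallery Tour starts before Harbour Lunch ends → Harbour Lunch and Gallery Tour overlap.
Market Visit starts after Harbour Lunch ends; Harbour Lunch is clear from here.
Market Visit starts exactly when Gallery Tour ends (back-to-back, no overlap); Gallery Tour is clear from here.
Observatory Photo starts after Market Visit ends.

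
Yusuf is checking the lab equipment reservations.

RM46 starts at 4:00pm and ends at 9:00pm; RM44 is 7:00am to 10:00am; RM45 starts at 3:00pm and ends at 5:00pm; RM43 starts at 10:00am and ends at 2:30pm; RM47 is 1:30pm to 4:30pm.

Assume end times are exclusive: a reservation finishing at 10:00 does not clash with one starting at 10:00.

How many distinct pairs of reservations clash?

Sorted by start: RM44, RM43, RM47, RM45, RM46.
RM43 starts exactly when RM44 ends (back-to-back, no overlap), so nothing later overlaps RM44 either.
RM47 starts before RM43 ends → RM43 and RM47 overlap.
RM45 starts after RM43 ends, so nothing later overlaps RM43 either.
RM45 starts before RM47 ends → RM47 and RM45 overlap.
RM46 starts before RM47 ends → RM47 and RM46 overlap.
RM46 starts before RM45 ends → RM45 and RM46 overlap.
Overlapping pairs: RM43 & RM47, RM45 & RM46, RM45 & RM47, RM46 & RM47 — 4 in total.

4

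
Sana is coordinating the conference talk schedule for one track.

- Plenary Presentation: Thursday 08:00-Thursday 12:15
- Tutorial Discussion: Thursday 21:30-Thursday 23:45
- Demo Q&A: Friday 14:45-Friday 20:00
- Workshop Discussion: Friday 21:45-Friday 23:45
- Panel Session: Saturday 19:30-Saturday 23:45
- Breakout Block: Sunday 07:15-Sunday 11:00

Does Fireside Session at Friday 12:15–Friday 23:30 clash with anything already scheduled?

Yes — it overlaps Demo Q&A, Workshop Discussion

Plenary Presentation: ends Thursday 12:15 at or before Fireside Session starts Friday 12:15 → clear.
Tutorial Discussion: ends Thursday 23:45 at or before Fireside Session starts Friday 12:15 → clear.
Demo Q&A: starts Friday 14:45 before Fireside Session ends Friday 23:30, and ends Friday 20:00 after Fireside Session starts Friday 12:15 → overlap.
Workshop Discussion: starts Friday 21:45 before Fireside Session ends Friday 23:30, and ends Friday 23:45 after Fireside Session starts Friday 12:15 → overlap.
Panel Session: starts Saturday 19:30 at or after Fireside Session ends Friday 23:30 → clear.
Breakout Block: starts Sunday 07:15 at or after Fireside Session ends Friday 23:30 → clear.
Fireside Session overlaps Demo Q&A, Workshop Discussion.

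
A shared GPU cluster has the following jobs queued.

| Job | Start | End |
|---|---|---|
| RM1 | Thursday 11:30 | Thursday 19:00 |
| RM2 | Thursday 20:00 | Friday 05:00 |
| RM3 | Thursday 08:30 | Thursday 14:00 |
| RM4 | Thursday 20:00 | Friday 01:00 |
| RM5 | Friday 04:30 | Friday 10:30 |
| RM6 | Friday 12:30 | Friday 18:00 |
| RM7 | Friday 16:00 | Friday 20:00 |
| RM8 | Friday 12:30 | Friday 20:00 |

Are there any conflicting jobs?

Yes

Sorted by start: RM3, RM1, RM2, RM4, RM5, RM6, RM8, RM7.
RM1 starts before RM3 ends → RM3 and RM1 overlap.
That's a conflict, so the schedule is not conflict-free.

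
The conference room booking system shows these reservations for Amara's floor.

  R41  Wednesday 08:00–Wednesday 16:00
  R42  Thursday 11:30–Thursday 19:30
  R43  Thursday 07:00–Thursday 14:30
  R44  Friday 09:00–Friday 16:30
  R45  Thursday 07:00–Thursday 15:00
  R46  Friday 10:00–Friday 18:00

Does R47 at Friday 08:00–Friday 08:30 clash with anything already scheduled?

No — it doesn't clash with anything

R41: ends Wednesday 16:00 at or before R47 starts Friday 08:00 → clear.
R43: ends Thursday 14:30 at or before R47 starts Friday 08:00 → clear.
R45: ends Thursday 15:00 at or before R47 starts Friday 08:00 → clear.
R42: ends Thursday 19:30 at or before R47 starts Friday 08:00 → clear.
R44: starts Friday 09:00 at or after R47 ends Friday 08:30 → clear.
R46: starts Friday 10:00 at or after R47 ends Friday 08:30 → clear.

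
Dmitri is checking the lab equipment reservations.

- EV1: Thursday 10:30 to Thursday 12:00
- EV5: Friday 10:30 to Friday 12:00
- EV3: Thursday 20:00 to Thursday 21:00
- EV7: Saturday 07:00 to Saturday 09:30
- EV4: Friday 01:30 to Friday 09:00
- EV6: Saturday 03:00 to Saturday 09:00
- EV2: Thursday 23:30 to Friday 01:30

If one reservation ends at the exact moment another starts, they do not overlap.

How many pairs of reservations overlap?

Sorted by start: EV1, EV3, EV2, EV4, EV5, EV6, EV7.
EV3 starts after EV1 ends, so EV1 has no further overlaps.
EV2 starts after EV3 ends, so EV3 has no further overlaps.
EV4 starts exactly when EV2 ends (back-to-back, no overlap), so EV2 has no further overlaps.
EV5 starts after EV4 ends, so EV4 has no further overlaps.
EV6 starts after EV5 ends, so EV5 has no further overlaps.
EV7 starts before EV6 ends → EV6 and EV7 overlap.
Overlapping pairs: EV6 & EV7 — 1 in total.

1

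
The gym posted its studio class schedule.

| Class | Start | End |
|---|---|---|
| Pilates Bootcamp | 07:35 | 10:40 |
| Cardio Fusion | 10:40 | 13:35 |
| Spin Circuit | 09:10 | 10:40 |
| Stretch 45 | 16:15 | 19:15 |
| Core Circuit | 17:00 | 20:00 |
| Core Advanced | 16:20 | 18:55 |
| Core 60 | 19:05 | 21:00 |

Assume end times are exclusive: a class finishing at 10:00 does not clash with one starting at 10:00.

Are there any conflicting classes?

Yes

Two intervals overlap when each starts before the other ends.
Sorted by start: Pilates Bootcamp, Spin Circuit, Cardio Fusion, Stretch 45, Core Advanced, Core Circuit, Core 60.
Spin Circuit starts before Pilates Bootcamp ends → Pilates Bootcamp and Spin Circuit overlap.
That's a conflict, so the schedule is not conflict-free.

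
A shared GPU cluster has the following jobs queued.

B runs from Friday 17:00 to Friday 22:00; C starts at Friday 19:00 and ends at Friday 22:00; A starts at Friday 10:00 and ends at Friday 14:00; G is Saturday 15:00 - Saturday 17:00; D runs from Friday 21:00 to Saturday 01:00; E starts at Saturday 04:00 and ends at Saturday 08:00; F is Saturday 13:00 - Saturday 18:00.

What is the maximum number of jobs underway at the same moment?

3

Sort all start/end points and keep a running count:
Friday 10:00 start A → 1
Friday 14:00 end A → 0
Friday 17:00 start B → 1
Friday 19:00 start C → 2
Friday 21:00 start D → 3
Friday 22:00 end B → 2
Friday 22:00 end C → 1
Saturday 01:00 end D → 0
Saturday 04:00 start E → 1
Saturday 08:00 end E → 0
Saturday 13:00 start F → 1
Saturday 15:00 start G → 2
Saturday 17:00 end G → 1
Saturday 18:00 end F → 0
Peak is 3, at Friday 21:00 (B, C, D).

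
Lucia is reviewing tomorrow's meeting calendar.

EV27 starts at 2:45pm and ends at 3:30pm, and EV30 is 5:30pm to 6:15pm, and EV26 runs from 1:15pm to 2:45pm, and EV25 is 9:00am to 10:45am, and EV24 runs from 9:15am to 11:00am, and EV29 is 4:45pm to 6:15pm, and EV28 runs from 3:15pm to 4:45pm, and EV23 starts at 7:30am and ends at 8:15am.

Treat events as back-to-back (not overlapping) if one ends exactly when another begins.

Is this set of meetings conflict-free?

No

Sorted by start: EV23, EV25, EV24, EV26, EV27, EV28, EV29, EV30.
EV25 starts after EV23 ends, so EV23 has no further overlaps.
EV24 starts before EV25 ends → EV25 and EV24 overlap.
That's a conflict, so the schedule is not conflict-free.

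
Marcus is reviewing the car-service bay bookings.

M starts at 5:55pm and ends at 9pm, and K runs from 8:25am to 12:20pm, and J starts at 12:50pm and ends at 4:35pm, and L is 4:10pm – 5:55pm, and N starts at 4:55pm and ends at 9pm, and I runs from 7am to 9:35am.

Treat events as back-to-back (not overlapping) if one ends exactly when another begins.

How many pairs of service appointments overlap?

Sorted by start: I, K, J, L, N, M.
K starts before I ends → I and K overlap.
J starts after I ends — done with I.
J starts after K ends — done with K.
L starts before J ends → J and L overlap.
N starts after J ends — done with J.
N starts before L ends → L and N overlap.
M starts exactly when L ends (back-to-back, no overlap).
M starts before N ends → N and M overlap.
Overlapping pairs: I & K, J & L, L & N, M & N — 4 in total.

4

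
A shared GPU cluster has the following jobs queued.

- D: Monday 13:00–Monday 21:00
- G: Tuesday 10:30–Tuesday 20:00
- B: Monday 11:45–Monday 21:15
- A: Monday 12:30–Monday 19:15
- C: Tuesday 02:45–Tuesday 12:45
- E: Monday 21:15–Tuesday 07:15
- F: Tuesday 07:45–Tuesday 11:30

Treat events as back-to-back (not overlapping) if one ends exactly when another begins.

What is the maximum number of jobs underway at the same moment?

Sort all start/end points and keep a running count:
Monday 11:45 start B → 1
Monday 12:30 start A → 2
Monday 13:00 start D → 3
Monday 19:15 end A → 2
Monday 21:00 end D → 1
Monday 21:15 end B → 0
Monday 21:15 start E → 1
Tuesday 02:45 start C → 2
Tuesday 07:15 end E → 1
Tuesday 07:45 start F → 2
Tuesday 10:30 start G → 3
Tuesday 11:30 end F → 2
Tuesday 12:45 end C → 1
Tuesday 20:00 end G → 0
Peak is 3, at Monday 13:00 (A, B, D).

3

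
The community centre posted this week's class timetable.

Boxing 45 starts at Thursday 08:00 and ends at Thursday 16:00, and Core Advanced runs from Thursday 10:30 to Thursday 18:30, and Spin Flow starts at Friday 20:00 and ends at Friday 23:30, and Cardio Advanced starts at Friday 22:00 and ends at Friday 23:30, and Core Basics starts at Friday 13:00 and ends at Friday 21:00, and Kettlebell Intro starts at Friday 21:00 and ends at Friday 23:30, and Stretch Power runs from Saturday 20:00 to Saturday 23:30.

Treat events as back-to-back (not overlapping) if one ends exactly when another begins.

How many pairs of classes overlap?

Sorted by start: Boxing 45, Core Advanced, Core Basics, Spin Flow, Kettlebell Intro, Cardio Advanced, Stretch Power.
Core Advanced starts before Boxing 45 ends → Boxing 45 and Core Advanced overlap.
Core Basics starts after Boxing 45 ends, so Boxing 45 has no further overlaps.
Core Basics starts after Core Advanced ends, so Core Advanced has no further overlaps.
Spin Flow starts before Core Basics ends → Core Basics and Spin Flow overlap.
Kettlebell Intro starts exactly when Core Basics ends (back-to-back, no overlap), so Core Basics has no further overlaps.
Kettlebell Intro starts before Spin Flow ends → Spin Flow and Kettlebell Intro overlap.
Cardio Advanced starts before Spin Flow ends → Spin Flow and Cardio Advanced overlap.
Stretch Power starts after Spin Flow ends.
Cardio Advanced starts before Kettlebell Intro ends → Kettlebell Intro and Cardio Advanced overlap.
Stretch Power starts after Kettlebell Intro ends.
Stretch Power starts after Cardio Advanced ends.
Overlapping pairs: Boxing 45 & Core Advanced, Cardio Advanced & Kettlebell Intro, Cardio Advanced & Spin Flow, Core Basics & Spin Flow, Kettlebell Intro & Spin Flow — 5 in total.

5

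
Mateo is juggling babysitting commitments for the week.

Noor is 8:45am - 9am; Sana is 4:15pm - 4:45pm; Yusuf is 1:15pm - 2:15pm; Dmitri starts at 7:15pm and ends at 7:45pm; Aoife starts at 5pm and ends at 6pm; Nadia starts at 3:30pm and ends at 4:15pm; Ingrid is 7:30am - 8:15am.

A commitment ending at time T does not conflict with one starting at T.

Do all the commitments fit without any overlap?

Sorted by start: Ingrid, Noor, Yusuf, Nadia, Sana, Aoife, Dmitri.
Noor starts after Ingrid ends; Ingrid is clear from here.
Yusuf starts after Noor ends; Noor is clear from here.
Nadia starts after Yusuf ends; Yusuf is clear from here.
Sana starts exactly when Nadia ends (back-to-back, no overlap); Nadia is clear from here.
Aoife starts after Sana ends; Sana is clear from here.
Dmitri starts after Aoife ends.
Every pair is clear; the schedule has no overlaps.

Yes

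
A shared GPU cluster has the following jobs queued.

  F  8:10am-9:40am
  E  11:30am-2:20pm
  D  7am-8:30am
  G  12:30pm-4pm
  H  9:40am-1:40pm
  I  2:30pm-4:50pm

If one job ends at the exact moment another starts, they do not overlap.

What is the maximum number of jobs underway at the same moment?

Sweep the timeline, counting +1 at each start and −1 at each end (ends before starts at a tie):
7am start D → 1
8:10am start F → 2
8:30am end D → 1
9:40am end F → 0
9:40am start H → 1
11:30am start E → 2
12:30pm start G → 3
1:40pm end H → 2
2:20pm end E → 1
2:30pm start I → 2
4pm end G → 1
4:50pm end I → 0
Peak is 3, at 12:30pm (E, G, H).

3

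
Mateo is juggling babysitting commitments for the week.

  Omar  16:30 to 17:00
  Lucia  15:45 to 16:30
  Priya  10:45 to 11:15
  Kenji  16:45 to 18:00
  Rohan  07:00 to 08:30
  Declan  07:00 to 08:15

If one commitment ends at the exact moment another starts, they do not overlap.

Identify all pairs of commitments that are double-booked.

Sorted by start: Rohan, Declan, Priya, Lucia, Omar, Kenji.
Declan starts before Rohan ends → Rohan and Declan overlap.
Priya starts after Rohan ends, so Rohan has no further overlaps.
Priya starts after Declan ends, so Declan has no further overlaps.
Lucia starts after Priya ends, so Priya has no further overlaps.
Omar starts exactly when Lucia ends (back-to-back, no overlap), so Lucia has no further overlaps.
Kenji starts before Omar ends → Omar and Kenji overlap.

Declan & Rohan, Kenji & Omar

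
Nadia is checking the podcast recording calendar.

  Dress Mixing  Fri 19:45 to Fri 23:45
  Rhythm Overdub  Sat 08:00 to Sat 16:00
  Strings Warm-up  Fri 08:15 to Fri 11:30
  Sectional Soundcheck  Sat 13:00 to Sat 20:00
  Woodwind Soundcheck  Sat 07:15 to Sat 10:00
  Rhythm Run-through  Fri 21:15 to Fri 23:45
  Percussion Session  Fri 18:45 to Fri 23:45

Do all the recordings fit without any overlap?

Sorted by start: Strings Warm-up, Percussion Session, Dress Mixing, Rhythm Run-through, Woodwind Soundcheck, Rhythm Overdub, Sectional Soundcheck.
Percussion Session starts after Strings Warm-up ends — done with Strings Warm-up.
Dress Mixing starts before Percussion Session ends → Percussion Session and Dress Mixing overlap.
That's a conflict, so the schedule is not conflict-free.

No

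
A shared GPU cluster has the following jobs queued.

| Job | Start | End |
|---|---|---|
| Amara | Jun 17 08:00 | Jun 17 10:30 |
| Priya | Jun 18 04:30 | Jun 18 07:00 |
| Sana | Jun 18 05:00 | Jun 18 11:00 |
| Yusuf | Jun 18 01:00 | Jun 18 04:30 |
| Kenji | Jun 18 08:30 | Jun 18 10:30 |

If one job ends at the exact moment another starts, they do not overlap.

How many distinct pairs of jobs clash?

Sorted by start: Amara, Yusuf, Priya, Sana, Kenji.
Yusuf starts after Amara ends; Amara is clear from here.
Priya starts exactly when Yusuf ends (back-to-back, no overlap); Yusuf is clear from here.
Sana starts before Priya ends → Priya and Sana overlap.
Kenji starts after Priya ends.
Kenji starts before Sana ends → Sana and Kenji overlap.
Overlapping pairs: Kenji & Sana, Priya & Sana — 2 in total.

2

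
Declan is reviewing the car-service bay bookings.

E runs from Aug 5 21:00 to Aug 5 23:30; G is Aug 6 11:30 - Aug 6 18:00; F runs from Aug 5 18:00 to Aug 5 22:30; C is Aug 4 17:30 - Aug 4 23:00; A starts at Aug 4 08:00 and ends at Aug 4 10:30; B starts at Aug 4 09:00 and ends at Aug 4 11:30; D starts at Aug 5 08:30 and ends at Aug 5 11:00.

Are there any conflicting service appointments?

Yes

Check each pair: they overlap iff neither finishes before the other starts.
Sorted by start: A, B, C, D, F, E, G.
B starts before A ends → A and B overlap.
That's a conflict, so the schedule is not conflict-free.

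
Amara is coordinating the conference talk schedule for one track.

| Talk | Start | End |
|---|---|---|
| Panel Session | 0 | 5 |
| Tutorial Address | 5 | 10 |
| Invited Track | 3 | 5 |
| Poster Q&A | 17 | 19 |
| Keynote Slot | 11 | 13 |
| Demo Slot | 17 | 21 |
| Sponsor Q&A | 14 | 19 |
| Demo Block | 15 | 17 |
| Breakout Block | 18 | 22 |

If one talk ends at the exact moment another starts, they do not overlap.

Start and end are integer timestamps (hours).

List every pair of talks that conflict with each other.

Breakout Block & Demo Slot, Breakout Block & Poster Q&A, Breakout Block & Sponsor Q&A, Demo Block & Sponsor Q&A, Demo Slot & Poster Q&A, Demo Slot & Sponsor Q&A, Invited Track & Panel Session, Poster Q&A & Sponsor Q&A

Sorted by start: Panel Session, Invited Track, Tutorial Address, Keynote Slot, Sponsor Q&A, Demo Block, Poster Q&A, Demo Slot, Breakout Block.
Invited Track starts before Panel Session ends → Panel Session and Invited Track overlap.
Tutorial Address starts exactly when Panel Session ends (back-to-back, no overlap), so Panel Session has no further overlaps.
Tutorial Address starts exactly when Invited Track ends (back-to-back, no overlap), so Invited Track has no further overlaps.
Keynote Slot starts after Tutorial Address ends, so Tutorial Address has no further overlaps.
Sponsor Q&A starts after Keynote Slot ends, so Keynote Slot has no further overlaps.
Demo Block starts before Sponsor Q&A ends → Sponsor Q&A and Demo Block overlap.
Poster Q&A starts before Sponsor Q&A ends → Sponsor Q&A and Poster Q&A overlap.
Demo Slot starts before Sponsor Q&A ends → Sponsor Q&A and Demo Slot overlap.
Breakout Block starts before Sponsor Q&A ends → Sponsor Q&A and Breakout Block overlap.
Poster Q&A starts exactly when Demo Block ends (back-to-back, no overlap), so Demo Block has no further overlaps.
Demo Slot starts before Poster Q&A ends → Poster Q&A and Demo Slot overlap.
Breakout Block starts before Poster Q&A ends → Poster Q&A and Breakout Block overlap.
Breakout Block starts before Demo Slot ends → Demo Slot and Breakout Block overlap.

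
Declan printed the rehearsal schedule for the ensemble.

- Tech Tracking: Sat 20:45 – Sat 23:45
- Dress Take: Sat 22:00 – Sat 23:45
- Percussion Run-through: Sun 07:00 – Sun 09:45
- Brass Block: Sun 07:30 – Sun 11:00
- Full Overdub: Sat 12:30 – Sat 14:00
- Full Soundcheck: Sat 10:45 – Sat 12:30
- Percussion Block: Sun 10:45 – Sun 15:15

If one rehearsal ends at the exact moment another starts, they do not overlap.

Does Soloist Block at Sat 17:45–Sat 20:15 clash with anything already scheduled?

Full Soundcheck: ends Sat 12:30 at or before Soloist Block starts Sat 17:45 → clear.
Full Overdub: ends Sat 14:00 at or before Soloist Block starts Sat 17:45 → clear.
Tech Tracking: starts Sat 20:45 at or after Soloist Block ends Sat 20:15 → clear.
Dress Take: starts Sat 22:00 at or after Soloist Block ends Sat 20:15 → clear.
Percussion Run-through: starts Sun 07:00 at or after Soloist Block ends Sat 20:15 → clear.
Brass Block: starts Sun 07:30 at or after Soloist Block ends Sat 20:15 → clear.
Percussion Block: starts Sun 10:45 at or after Soloist Block ends Sat 20:15 → clear.

No — it doesn't clash with anything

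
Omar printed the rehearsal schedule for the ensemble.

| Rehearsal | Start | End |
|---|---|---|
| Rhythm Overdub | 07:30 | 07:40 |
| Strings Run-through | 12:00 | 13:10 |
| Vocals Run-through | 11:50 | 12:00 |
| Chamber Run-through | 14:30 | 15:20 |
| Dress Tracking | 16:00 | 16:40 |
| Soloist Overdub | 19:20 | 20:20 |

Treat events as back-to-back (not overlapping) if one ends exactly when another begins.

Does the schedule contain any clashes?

Check each pair: they overlap iff neither finishes before the other starts.
Sorted by start: Rhythm Overdub, Vocals Run-through, Strings Run-through, Chamber Run-through, Dress Tracking, Soloist Overdub.
Vocals Run-through starts after Rhythm Overdub ends, so Rhythm Overdub has no further overlaps.
Strings Run-through starts exactly when Vocals Run-through ends (back-to-back, no overlap), so Vocals Run-through has no further overlaps.
Chamber Run-through starts after Strings Run-through ends, so Strings Run-through has no further overlaps.
Dress Tracking starts after Chamber Run-through ends, so Chamber Run-through has no further overlaps.
Soloist Overdub starts after Dress Tracking ends.
Every pair is clear; the schedule has no overlaps.

No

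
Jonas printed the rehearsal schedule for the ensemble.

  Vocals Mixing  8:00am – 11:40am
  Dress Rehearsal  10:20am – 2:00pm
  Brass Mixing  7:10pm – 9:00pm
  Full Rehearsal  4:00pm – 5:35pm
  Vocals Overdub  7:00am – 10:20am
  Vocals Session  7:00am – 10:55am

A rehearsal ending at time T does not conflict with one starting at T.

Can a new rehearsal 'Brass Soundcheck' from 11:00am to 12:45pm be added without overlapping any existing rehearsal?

No — it overlaps Dress Rehearsal, Vocals Mixing

Vocals Session: ends 10:55am at or before Brass Soundcheck starts 11:00am → clear.
Vocals Overdub: ends 10:20am at or before Brass Soundcheck starts 11:00am → clear.
Vocals Mixing: starts 8:00am before Brass Soundcheck ends 12:45pm, and ends 11:40am after Brass Soundcheck starts 11:00am → overlap.
Dress Rehearsal: starts 10:20am before Brass Soundcheck ends 12:45pm, and ends 2:00pm after Brass Soundcheck starts 11:00am → overlap.
Full Rehearsal: starts 4:00pm at or after Brass Soundcheck ends 12:45pm → clear.
Brass Mixing: starts 7:10pm at or after Brass Soundcheck ends 12:45pm → clear.
Brass Soundcheck overlaps Vocals Mixing, Dress Rehearsal.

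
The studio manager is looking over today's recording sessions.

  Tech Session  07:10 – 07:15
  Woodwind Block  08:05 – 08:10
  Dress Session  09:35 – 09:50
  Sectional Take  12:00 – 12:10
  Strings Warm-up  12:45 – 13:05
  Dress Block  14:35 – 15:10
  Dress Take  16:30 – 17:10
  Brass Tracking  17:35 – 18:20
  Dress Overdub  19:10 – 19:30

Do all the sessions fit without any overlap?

Check each pair: they overlap iff neither finishes before the other starts.
Sorted by start: Tech Session, Woodwind Block, Dress Session, Sectional Take, Strings Warm-up, Dress Block, Dress Take, Brass Tracking, Dress Overdub.
Woodwind Block starts after Tech Session ends, so nothing later overlaps Tech Session either.
Dress Session starts after Woodwind Block ends, so nothing later overlaps Woodwind Block either.
Sectional Take starts after Dress Session ends, so nothing later overlaps Dress Session either.
Strings Warm-up starts after Sectional Take ends, so nothing later overlaps Sectional Take either.
Dress Block starts after Strings Warm-up ends, so nothing later overlaps Strings Warm-up either.
Dress Take starts after Dress Block ends, so nothing later overlaps Dress Block either.
Brass Tracking starts after Dress Take ends, so nothing later overlaps Dress Take either.
Dress Overdub starts after Brass Tracking ends.
Every pair is clear; the schedule has no overlaps.

Yes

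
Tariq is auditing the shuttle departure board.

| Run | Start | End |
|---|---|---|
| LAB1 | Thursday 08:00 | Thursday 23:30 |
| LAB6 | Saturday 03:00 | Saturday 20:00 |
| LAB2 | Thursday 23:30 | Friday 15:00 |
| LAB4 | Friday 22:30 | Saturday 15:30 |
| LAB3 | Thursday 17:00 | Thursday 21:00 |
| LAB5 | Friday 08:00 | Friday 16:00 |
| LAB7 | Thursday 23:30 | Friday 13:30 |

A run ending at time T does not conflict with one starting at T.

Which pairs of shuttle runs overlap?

LAB1 & LAB3, LAB2 & LAB5, LAB2 & LAB7, LAB4 & LAB6, LAB5 & LAB7

Sorted by start: LAB1, LAB3, LAB2, LAB7, LAB5, LAB4, LAB6.
LAB3 starts before LAB1 ends → LAB1 and LAB3 overlap.
LAB2 starts exactly when LAB1 ends (back-to-back, no overlap), so nothing later overlaps LAB1 either.
LAB2 starts after LAB3 ends, so nothing later overlaps LAB3 either.
LAB7 starts before LAB2 ends → LAB2 and LAB7 overlap.
LAB5 starts before LAB2 ends → LAB2 and LAB5 overlap.
LAB4 starts after LAB2 ends, so nothing later overlaps LAB2 either.
LAB5 starts before LAB7 ends → LAB7 and LAB5 overlap.
LAB4 starts after LAB7 ends, so nothing later overlaps LAB7 either.
LAB4 starts after LAB5 ends, so nothing later overlaps LAB5 either.
LAB6 starts before LAB4 ends → LAB4 and LAB6 overlap.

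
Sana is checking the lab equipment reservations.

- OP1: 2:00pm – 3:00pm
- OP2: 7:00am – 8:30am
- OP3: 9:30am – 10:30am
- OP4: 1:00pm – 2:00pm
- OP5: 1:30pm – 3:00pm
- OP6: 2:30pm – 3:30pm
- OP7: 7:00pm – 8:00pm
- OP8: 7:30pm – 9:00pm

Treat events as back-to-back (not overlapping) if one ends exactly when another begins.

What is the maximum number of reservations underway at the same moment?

3

Sort all start/end points and keep a running count:
7:00am start OP2 → 1
8:30am end OP2 → 0
9:30am start OP3 → 1
10:30am end OP3 → 0
1:00pm start OP4 → 1
1:30pm start OP5 → 2
2:00pm end OP4 → 1
2:00pm start OP1 → 2
2:30pm start OP6 → 3
3:00pm end OP1 → 2
3:00pm end OP5 → 1
3:30pm end OP6 → 0
7:00pm start OP7 → 1
7:30pm start OP8 → 2
8:00pm end OP7 → 1
9:00pm end OP8 → 0
Peak is 3, at 2:30pm (OP1, OP5, OP6).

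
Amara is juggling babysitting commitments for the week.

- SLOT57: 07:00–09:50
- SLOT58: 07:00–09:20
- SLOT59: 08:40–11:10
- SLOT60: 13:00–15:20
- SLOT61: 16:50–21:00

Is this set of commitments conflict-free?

No

Check each pair: they overlap iff neither finishes before the other starts.
Sorted by start: SLOT57, SLOT58, SLOT59, SLOT60, SLOT61.
SLOT58 starts before SLOT57 ends → SLOT57 and SLOT58 overlap.
That's a conflict, so the schedule is not conflict-free.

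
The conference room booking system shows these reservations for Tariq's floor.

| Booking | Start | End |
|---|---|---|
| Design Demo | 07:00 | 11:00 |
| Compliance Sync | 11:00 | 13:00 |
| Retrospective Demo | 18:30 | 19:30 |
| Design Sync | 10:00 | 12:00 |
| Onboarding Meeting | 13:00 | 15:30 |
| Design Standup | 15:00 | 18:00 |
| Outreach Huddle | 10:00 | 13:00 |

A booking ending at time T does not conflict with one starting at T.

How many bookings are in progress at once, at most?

Sort all start/end points and keep a running count:
07:00 start Design Demo → 1
10:00 start Design Sync → 2
10:00 start Outreach Huddle → 3
11:00 end Design Demo → 2
11:00 start Compliance Sync → 3
12:00 end Design Sync → 2
13:00 end Compliance Sync → 1
13:00 end Outreach Huddle → 0
13:00 start Onboarding Meeting → 1
15:00 start Design Standup → 2
15:30 end Onboarding Meeting → 1
18:00 end Design Standup → 0
18:30 start Retrospective Demo → 1
19:30 end Retrospective Demo → 0
Peak is 3, at 10:00 (Design Demo, Design Sync, Outreach Huddle).

3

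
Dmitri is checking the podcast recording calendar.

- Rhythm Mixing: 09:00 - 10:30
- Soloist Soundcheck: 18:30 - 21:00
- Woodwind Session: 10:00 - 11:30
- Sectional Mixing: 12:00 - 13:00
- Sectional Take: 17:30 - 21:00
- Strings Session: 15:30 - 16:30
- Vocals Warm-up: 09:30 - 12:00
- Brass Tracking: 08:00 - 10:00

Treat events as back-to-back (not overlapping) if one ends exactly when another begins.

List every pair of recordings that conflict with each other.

Sorted by start: Brass Tracking, Rhythm Mixing, Vocals Warm-up, Woodwind Session, Sectional Mixing, Strings Session, Sectional Take, Soloist Soundcheck.
Rhythm Mixing starts before Brass Tracking ends → Brass Tracking and Rhythm Mixing overlap.
Vocals Warm-up starts before Brass Tracking ends → Brass Tracking and Vocals Warm-up overlap.
Woodwind Session starts exactly when Brass Tracking ends (back-to-back, no overlap) — done with Brass Tracking.
Vocals Warm-up starts before Rhythm Mixing ends → Rhythm Mixing and Vocals Warm-up overlap.
Woodwind Session starts before Rhythm Mixing ends → Rhythm Mixing and Woodwind Session overlap.
Sectional Mixing starts after Rhythm Mixing ends — done with Rhythm Mixing.
Woodwind Session starts before Vocals Warm-up ends → Vocals Warm-up and Woodwind Session overlap.
Sectional Mixing starts exactly when Vocals Warm-up ends (back-to-back, no overlap) — done with Vocals Warm-up.
Sectional Mixing starts after Woodwind Session ends — done with Woodwind Session.
Strings Session starts after Sectional Mixing ends — done with Sectional Mixing.
Sectional Take starts after Strings Session ends — done with Strings Session.
Soloist Soundcheck starts before Sectional Take ends → Sectional Take and Soloist Soundcheck overlap.

Brass Tracking & Rhythm Mixing, Brass Tracking & Vocals Warm-up, Rhythm Mixing & Vocals Warm-up, Rhythm Mixing & Woodwind Session, Sectional Take & Soloist Soundcheck, Vocals Warm-up & Woodwind Session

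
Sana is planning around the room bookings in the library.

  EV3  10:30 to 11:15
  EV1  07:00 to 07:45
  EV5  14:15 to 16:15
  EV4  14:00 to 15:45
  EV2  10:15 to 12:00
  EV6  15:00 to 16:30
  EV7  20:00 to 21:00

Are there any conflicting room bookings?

Check each pair: they overlap iff neither finishes before the other starts.
Sorted by start: EV1, EV2, EV3, EV4, EV5, EV6, EV7.
EV2 starts after EV1 ends, so nothing later overlaps EV1 either.
EV3 starts before EV2 ends → EV2 and EV3 overlap.
That's a conflict, so the schedule is not conflict-free.

Yes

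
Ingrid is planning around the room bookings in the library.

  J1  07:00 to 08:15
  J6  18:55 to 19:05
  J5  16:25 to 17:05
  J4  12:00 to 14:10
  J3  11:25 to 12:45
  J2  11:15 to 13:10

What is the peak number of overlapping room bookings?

3

Walk through starts and ends in time order (an end at T is processed before a start at T):
07:00 start J1 → 1
08:15 end J1 → 0
11:15 start J2 → 1
11:25 start J3 → 2
12:00 start J4 → 3
12:45 end J3 → 2
13:10 end J2 → 1
14:10 end J4 → 0
16:25 start J5 → 1
17:05 end J5 → 0
18:55 start J6 → 1
19:05 end J6 → 0
Peak is 3, at 12:00 (J2, J3, J4).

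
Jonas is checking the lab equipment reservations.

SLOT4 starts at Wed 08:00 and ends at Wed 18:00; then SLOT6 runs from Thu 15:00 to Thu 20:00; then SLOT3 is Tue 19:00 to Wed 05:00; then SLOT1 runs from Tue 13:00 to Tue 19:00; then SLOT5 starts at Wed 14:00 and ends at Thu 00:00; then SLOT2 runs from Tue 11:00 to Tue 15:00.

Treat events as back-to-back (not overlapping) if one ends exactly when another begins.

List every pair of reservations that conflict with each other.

Sorted by start: SLOT2, SLOT1, SLOT3, SLOT4, SLOT5, SLOT6.
SLOT1 starts before SLOT2 ends → SLOT2 and SLOT1 overlap.
SLOT3 starts after SLOT2 ends; SLOT2 is clear from here.
SLOT3 starts exactly when SLOT1 ends (back-to-back, no overlap); SLOT1 is clear from here.
SLOT4 starts after SLOT3 ends; SLOT3 is clear from here.
SLOT5 starts before SLOT4 ends → SLOT4 and SLOT5 overlap.
SLOT6 starts after SLOT4 ends.
SLOT6 starts after SLOT5 ends.

SLOT1 & SLOT2, SLOT4 & SLOT5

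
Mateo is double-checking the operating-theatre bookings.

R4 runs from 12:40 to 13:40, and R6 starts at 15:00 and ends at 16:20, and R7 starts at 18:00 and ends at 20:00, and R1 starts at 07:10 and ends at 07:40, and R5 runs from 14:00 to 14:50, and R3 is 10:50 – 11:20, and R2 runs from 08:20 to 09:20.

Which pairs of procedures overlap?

Two intervals overlap when each starts before the other ends.
Sorted by start: R1, R2, R3, R4, R5, R6, R7.
R2 starts after R1 ends, so R1 has no further overlaps.
R3 starts after R2 ends, so R2 has no further overlaps.
R4 starts after R3 ends, so R3 has no further overlaps.
R5 starts after R4 ends, so R4 has no further overlaps.
R6 starts after R5 ends, so R5 has no further overlaps.
R7 starts after R6 ends.

no overlapping pairs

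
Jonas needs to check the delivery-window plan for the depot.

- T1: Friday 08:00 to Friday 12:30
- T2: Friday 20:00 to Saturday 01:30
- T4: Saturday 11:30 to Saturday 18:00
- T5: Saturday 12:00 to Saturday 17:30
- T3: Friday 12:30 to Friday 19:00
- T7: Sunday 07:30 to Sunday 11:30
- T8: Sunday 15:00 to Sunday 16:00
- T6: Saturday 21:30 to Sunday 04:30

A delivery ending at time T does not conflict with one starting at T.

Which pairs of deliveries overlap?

T4 & T5

Sorted by start: T1, T3, T2, T4, T5, T6, T7, T8.
T3 starts exactly when T1 ends (back-to-back, no overlap) — done with T1.
T2 starts after T3 ends — done with T3.
T4 starts after T2 ends — done with T2.
T5 starts before T4 ends → T4 and T5 overlap.
T6 starts after T4 ends — done with T4.
T6 starts after T5 ends — done with T5.
T7 starts after T6 ends — done with T6.
T8 starts after T7 ends.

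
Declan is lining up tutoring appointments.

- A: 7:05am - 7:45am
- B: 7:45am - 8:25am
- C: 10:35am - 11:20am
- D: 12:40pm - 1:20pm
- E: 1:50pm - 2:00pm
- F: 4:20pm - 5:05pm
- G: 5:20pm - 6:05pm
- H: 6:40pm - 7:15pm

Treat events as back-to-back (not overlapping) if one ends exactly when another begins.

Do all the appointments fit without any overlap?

Sorted by start: A, B, C, D, E, F, G, H.
B starts exactly when A ends (back-to-back, no overlap) — done with A.
C starts after B ends — done with B.
D starts after C ends — done with C.
E starts after D ends — done with D.
F starts after E ends — done with E.
G starts after F ends — done with F.
H starts after G ends.
Every pair is clear; the schedule has no overlaps.

Yes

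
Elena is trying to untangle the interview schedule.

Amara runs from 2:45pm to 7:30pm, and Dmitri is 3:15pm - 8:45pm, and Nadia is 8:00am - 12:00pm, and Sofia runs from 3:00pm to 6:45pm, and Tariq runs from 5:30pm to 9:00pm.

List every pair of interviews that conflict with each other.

Amara & Dmitri, Amara & Sofia, Amara & Tariq, Dmitri & Sofia, Dmitri & Tariq, Sofia & Tariq

Check each pair: they overlap iff neither finishes before the other starts.
Sorted by start: Nadia, Amara, Sofia, Dmitri, Tariq.
Amara starts after Nadia ends; Nadia is clear from here.
Sofia starts before Amara ends → Amara and Sofia overlap.
Dmitri starts before Amara ends → Amara and Dmitri overlap.
Tariq starts before Amara ends → Amara and Tariq overlap.
Dmitri starts before Sofia ends → Sofia and Dmitri overlap.
Tariq starts before Sofia ends → Sofia and Tariq overlap.
Tariq starts before Dmitri ends → Dmitri and Tariq overlap.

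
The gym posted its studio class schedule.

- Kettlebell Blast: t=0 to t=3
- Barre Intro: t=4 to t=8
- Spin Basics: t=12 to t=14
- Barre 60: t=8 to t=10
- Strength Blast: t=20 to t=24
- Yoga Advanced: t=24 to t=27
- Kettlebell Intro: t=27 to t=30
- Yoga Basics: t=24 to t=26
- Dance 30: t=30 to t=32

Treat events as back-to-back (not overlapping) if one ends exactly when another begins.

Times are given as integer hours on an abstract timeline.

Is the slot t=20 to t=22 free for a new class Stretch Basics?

Kettlebell Blast: ends t=3 at or before Stretch Basics starts t=20 → clear.
Barre Intro: ends t=8 at or before Stretch Basics starts t=20 → clear.
Barre 60: ends t=10 at or before Stretch Basics starts t=20 → clear.
Spin Basics: ends t=14 at or before Stretch Basics starts t=20 → clear.
Strength Blast: starts t=20 before Stretch Basics ends t=22, and ends t=24 after Stretch Basics starts t=20 → overlap.
Yoga Advanced: starts t=24 at or after Stretch Basics ends t=22 → clear.
Yoga Basics: starts t=24 at or after Stretch Basics ends t=22 → clear.
Kettlebell Intro: starts t=27 at or after Stretch Basics ends t=22 → clear.
Dance 30: starts t=30 at or after Stretch Basics ends t=22 → clear.
Stretch Basics overlaps Strength Blast.

No — it overlaps Strength Blast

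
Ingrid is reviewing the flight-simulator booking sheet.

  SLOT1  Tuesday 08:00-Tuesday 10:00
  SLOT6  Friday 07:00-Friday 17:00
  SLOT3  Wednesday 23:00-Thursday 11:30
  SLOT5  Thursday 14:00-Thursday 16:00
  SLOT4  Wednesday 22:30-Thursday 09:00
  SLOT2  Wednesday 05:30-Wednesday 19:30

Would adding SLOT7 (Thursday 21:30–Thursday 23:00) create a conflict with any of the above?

SLOT1: ends Tuesday 10:00 at or before SLOT7 starts Thursday 21:30 → clear.
SLOT2: ends Wednesday 19:30 at or before SLOT7 starts Thursday 21:30 → clear.
SLOT4: ends Thursday 09:00 at or before SLOT7 starts Thursday 21:30 → clear.
SLOT3: ends Thursday 11:30 at or before SLOT7 starts Thursday 21:30 → clear.
SLOT5: ends Thursday 16:00 at or before SLOT7 starts Thursday 21:30 → clear.
SLOT6: starts Friday 07:00 at or after SLOT7 ends Thursday 23:00 → clear.

No — it doesn't clash with anything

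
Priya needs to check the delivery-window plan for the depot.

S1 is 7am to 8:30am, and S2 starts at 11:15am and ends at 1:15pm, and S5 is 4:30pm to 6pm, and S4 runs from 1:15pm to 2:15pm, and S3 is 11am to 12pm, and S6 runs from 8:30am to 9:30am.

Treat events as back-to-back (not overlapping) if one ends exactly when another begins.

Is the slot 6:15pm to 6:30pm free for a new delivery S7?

Yes — the slot is free

S1: ends 8:30am at or before S7 starts 6:15pm → clear.
S6: ends 9:30am at or before S7 starts 6:15pm → clear.
S3: ends 12pm at or before S7 starts 6:15pm → clear.
S2: ends 1:15pm at or before S7 starts 6:15pm → clear.
S4: ends 2:15pm at or before S7 starts 6:15pm → clear.
S5: ends 6pm at or before S7 starts 6:15pm → clear.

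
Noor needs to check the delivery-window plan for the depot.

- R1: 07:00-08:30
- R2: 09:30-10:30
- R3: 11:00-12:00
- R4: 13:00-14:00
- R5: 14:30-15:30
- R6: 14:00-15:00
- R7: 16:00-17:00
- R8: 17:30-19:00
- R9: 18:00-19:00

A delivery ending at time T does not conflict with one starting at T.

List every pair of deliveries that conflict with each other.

R5 & R6, R8 & R9

Sorted by start: R1, R2, R3, R4, R6, R5, R7, R8, R9.
R2 starts after R1 ends; R1 is clear from here.
R3 starts after R2 ends; R2 is clear from here.
R4 starts after R3 ends; R3 is clear from here.
R6 starts exactly when R4 ends (back-to-back, no overlap); R4 is clear from here.
R5 starts before R6 ends → R6 and R5 overlap.
R7 starts after R6 ends; R6 is clear from here.
R7 starts after R5 ends; R5 is clear from here.
R8 starts after R7 ends; R7 is clear from here.
R9 starts before R8 ends → R8 and R9 overlap.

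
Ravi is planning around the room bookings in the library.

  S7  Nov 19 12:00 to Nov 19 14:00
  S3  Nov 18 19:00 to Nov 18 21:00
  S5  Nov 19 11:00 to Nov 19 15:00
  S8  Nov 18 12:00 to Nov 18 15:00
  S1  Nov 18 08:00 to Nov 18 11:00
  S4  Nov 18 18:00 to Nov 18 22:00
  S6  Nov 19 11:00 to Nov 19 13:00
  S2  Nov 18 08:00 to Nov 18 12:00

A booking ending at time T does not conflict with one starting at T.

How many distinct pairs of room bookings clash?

Two intervals overlap when each starts before the other ends.
Sorted by start: S1, S2, S8, S4, S3, S5, S6, S7.
S2 starts before S1 ends → S1 and S2 overlap.
S8 starts after S1 ends, so S1 has no further overlaps.
S8 starts exactly when S2 ends (back-to-back, no overlap), so S2 has no further overlaps.
S4 starts after S8 ends, so S8 has no further overlaps.
S3 starts before S4 ends → S4 and S3 overlap.
S5 starts after S4 ends, so S4 has no further overlaps.
S5 starts after S3 ends, so S3 has no further overlaps.
S6 starts before S5 ends → S5 and S6 overlap.
S7 starts before S5 ends → S5 and S7 overlap.
S7 starts before S6 ends → S6 and S7 overlap.
Overlapping pairs: S1 & S2, S3 & S4, S5 & S6, S5 & S7, S6 & S7 — 5 in total.

5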